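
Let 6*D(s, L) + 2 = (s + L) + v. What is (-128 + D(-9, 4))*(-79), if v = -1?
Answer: 30652/3 ≈ 10217.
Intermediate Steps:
D(s, L) = -½ + L/6 + s/6 (D(s, L) = -⅓ + ((s + L) - 1)/6 = -⅓ + ((L + s) - 1)/6 = -⅓ + (-1 + L + s)/6 = -⅓ + (-⅙ + L/6 + s/6) = -½ + L/6 + s/6)
(-128 + D(-9, 4))*(-79) = (-128 + (-½ + (⅙)*4 + (⅙)*(-9)))*(-79) = (-128 + (-½ + ⅔ - 3/2))*(-79) = (-128 - 4/3)*(-79) = -388/3*(-79) = 30652/3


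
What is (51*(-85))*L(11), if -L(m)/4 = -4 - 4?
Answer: -138720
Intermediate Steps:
L(m) = 32 (L(m) = -4*(-4 - 4) = -4*(-8) = 32)
(51*(-85))*L(11) = (51*(-85))*32 = -4335*32 = -138720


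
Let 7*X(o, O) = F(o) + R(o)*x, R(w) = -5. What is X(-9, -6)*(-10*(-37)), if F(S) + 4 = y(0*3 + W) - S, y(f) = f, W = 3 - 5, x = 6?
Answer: -9990/7 ≈ -1427.1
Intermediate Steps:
W = -2
F(S) = -6 - S (F(S) = -4 + ((0*3 - 2) - S) = -4 + ((0 - 2) - S) = -4 + (-2 - S) = -6 - S)
X(o, O) = -36/7 - o/7 (X(o, O) = ((-6 - o) - 5*6)/7 = ((-6 - o) - 30)/7 = (-36 - o)/7 = -36/7 - o/7)
X(-9, -6)*(-10*(-37)) = (-36/7 - 1/7*(-9))*(-10*(-37)) = (-36/7 + 9/7)*370 = -27/7*370 = -9990/7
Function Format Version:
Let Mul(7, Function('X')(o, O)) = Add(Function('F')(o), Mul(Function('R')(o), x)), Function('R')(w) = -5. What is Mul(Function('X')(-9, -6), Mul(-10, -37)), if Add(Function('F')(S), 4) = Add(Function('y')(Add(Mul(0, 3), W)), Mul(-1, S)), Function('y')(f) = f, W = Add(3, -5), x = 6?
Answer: Rational(-9990, 7) ≈ -1427.1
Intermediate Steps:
W = -2
Function('F')(S) = Add(-6, Mul(-1, S)) (Function('F')(S) = Add(-4, Add(Add(Mul(0, 3), -2), Mul(-1, S))) = Add(-4, Add(Add(0, -2), Mul(-1, S))) = Add(-4, Add(-2, Mul(-1, S))) = Add(-6, Mul(-1, S)))
Function('X')(o, O) = Add(Rational(-36, 7), Mul(Rational(-1, 7), o)) (Function('X')(o, O) = Mul(Rational(1, 7), Add(Add(-6, Mul(-1, o)), Mul(-5, 6))) = Mul(Rational(1, 7), Add(Add(-6, Mul(-1, o)), -30)) = Mul(Rational(1, 7), Add(-36, Mul(-1, o))) = Add(Rational(-36, 7), Mul(Rational(-1, 7), o)))
Mul(Function('X')(-9, -6), Mul(-10, -37)) = Mul(Add(Rational(-36, 7), Mul(Rational(-1, 7), -9)), Mul(-10, -37)) = Mul(Add(Rational(-36, 7), Rational(9, 7)), 370) = Mul(Rational(-27, 7), 370) = Rational(-9990, 7)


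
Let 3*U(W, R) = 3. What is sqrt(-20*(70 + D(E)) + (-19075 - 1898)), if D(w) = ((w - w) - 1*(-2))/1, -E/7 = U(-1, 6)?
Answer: I*sqrt(22413) ≈ 149.71*I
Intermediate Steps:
U(W, R) = 1 (U(W, R) = (1/3)*3 = 1)
E = -7 (E = -7*1 = -7)
D(w) = 2 (D(w) = (0 + 2)*1 = 2*1 = 2)
sqrt(-20*(70 + D(E)) + (-19075 - 1898)) = sqrt(-20*(70 + 2) + (-19075 - 1898)) = sqrt(-20*72 - 20973) = sqrt(-1440 - 20973) = sqrt(-22413) = I*sqrt(22413)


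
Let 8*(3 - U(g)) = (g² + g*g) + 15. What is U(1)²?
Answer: 49/64 ≈ 0.76563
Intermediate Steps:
U(g) = 9/8 - g²/4 (U(g) = 3 - ((g² + g*g) + 15)/8 = 3 - ((g² + g²) + 15)/8 = 3 - (2*g² + 15)/8 = 3 - (15 + 2*g²)/8 = 3 + (-15/8 - g²/4) = 9/8 - g²/4)
U(1)² = (9/8 - ¼*1²)² = (9/8 - ¼*1)² = (9/8 - ¼)² = (7/8)² = 49/64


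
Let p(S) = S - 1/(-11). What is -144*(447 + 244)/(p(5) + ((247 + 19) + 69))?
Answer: -364848/1247 ≈ -292.58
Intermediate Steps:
p(S) = 1/11 + S (p(S) = S - 1*(-1/11) = S + 1/11 = 1/11 + S)
-144*(447 + 244)/(p(5) + ((247 + 19) + 69)) = -144*(447 + 244)/((1/11 + 5) + ((247 + 19) + 69)) = -99504/(56/11 + (266 + 69)) = -99504/(56/11 + 335) = -99504/3741/11 = -99504*11/3741 = -144*7601/3741 = -364848/1247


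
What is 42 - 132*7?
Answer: -882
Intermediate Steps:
42 - 132*7 = 42 - 22*42 = 42 - 924 = -882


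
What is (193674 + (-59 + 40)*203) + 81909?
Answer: 271726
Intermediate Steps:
(193674 + (-59 + 40)*203) + 81909 = (193674 - 19*203) + 81909 = (193674 - 3857) + 81909 = 189817 + 81909 = 271726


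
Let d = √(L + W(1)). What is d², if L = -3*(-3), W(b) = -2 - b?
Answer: 6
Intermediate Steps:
L = 9
d = √6 (d = √(9 + (-2 - 1*1)) = √(9 + (-2 - 1)) = √(9 - 3) = √6 ≈ 2.4495)
d² = (√6)² = 6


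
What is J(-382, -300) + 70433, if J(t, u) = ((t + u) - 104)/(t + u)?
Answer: 24018046/341 ≈ 70434.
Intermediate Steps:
J(t, u) = (-104 + t + u)/(t + u)
J(-382, -300) + 70433 = (-104 - 382 - 300)/(-382 - 300) + 70433 = -786/(-682) + 70433 = -1/682*(-786) + 70433 = 393/341 + 70433 = 24018046/341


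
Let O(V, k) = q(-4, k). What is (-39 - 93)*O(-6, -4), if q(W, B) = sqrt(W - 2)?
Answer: -132*I*sqrt(6) ≈ -323.33*I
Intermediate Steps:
q(W, B) = sqrt(-2 + W)
O(V, k) = I*sqrt(6) (O(V, k) = sqrt(-2 - 4) = sqrt(-6) = I*sqrt(6))
(-39 - 93)*O(-6, -4) = (-39 - 93)*(I*sqrt(6)) = -132*I*sqrt(6)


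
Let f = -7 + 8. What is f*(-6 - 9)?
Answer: -15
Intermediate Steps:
f = 1
f*(-6 - 9) = 1*(-6 - 9) = 1*(-15) = -15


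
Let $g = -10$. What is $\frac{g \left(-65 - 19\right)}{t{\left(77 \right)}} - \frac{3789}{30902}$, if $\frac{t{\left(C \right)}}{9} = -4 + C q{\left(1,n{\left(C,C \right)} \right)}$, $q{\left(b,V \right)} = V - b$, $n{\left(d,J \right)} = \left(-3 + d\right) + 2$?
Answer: $- \frac{56946397}{535006326} \approx -0.10644$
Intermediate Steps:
$n{\left(d,J \right)} = -1 + d$
$t{\left(C \right)} = -36 + 9 C \left(-2 + C\right)$ ($t{\left(C \right)} = 9 \left(-4 + C \left(\left(-1 + C\right) - 1\right)\right) = 9 \left(-4 + C \left(-2 + C\right)\right) = -36 + 9 C \left(-2 + C\right)$)
$\frac{g \left(-65 - 19\right)}{t{\left(77 \right)}} - \frac{3789}{30902} = \frac{\left(-10\right) \left(-65 - 19\right)}{-36 + 9 \cdot 77 \left(-2 + 77\right)} - \frac{3789}{30902} = \frac{\left(-10\right) \left(-84\right)}{-36 + 9 \cdot 77 \cdot 75} - \frac{3789}{30902} = \frac{840}{-36 + 51975} - \frac{3789}{30902} = \frac{840}{51939} - \frac{3789}{30902} = 840 \cdot \frac{1}{51939} - \frac{3789}{30902} = \frac{280}{17313} - \frac{3789}{30902} = - \frac{56946397}{535006326}$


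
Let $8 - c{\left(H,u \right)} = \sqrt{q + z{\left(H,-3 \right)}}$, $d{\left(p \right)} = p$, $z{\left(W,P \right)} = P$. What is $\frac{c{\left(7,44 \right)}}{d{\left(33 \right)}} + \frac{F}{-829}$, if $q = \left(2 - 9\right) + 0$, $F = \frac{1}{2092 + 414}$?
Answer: $\frac{16619759}{68556642} - \frac{i \sqrt{10}}{33} \approx 0.24242 - 0.095827 i$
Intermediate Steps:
$F = \frac{1}{2506} \approx 0.00039904$
$q = -7$ ($q = -7 + 0 = -7$)
$c{\left(H,u \right)} = 8 - i \sqrt{10}$ ($c{\left(H,u \right)} = 8 - \sqrt{-7 - 3} = 8 - \sqrt{-10} = 8 - i \sqrt{10}$)
$\frac{c{\left(7,44 \right)}}{d{\left(33 \right)}} + \frac{F}{-829} = \frac{8 - i \sqrt{10}}{33} + \frac{1}{2506 \left(-829\right)} = \left(8 - i \sqrt{10}\right) \frac{1}{33} + \frac{1}{2506} \left(- \frac{1}{829}\right) = \left(\frac{8}{33} - \frac{i \sqrt{10}}{33}\right) - \frac{1}{2077474} = \frac{16619759}{68556642} - \frac{i \sqrt{10}}{33}$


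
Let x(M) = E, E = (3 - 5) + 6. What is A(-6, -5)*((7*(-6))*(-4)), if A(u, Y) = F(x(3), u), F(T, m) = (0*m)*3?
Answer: 0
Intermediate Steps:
E = 4 (E = -2 + 6 = 4)
x(M) = 4
F(T, m) = 0 (F(T, m) = 0*3 = 0)
A(u, Y) = 0
A(-6, -5)*((7*(-6))*(-4)) = 0*((7*(-6))*(-4)) = 0*(-42*(-4)) = 0*168 = 0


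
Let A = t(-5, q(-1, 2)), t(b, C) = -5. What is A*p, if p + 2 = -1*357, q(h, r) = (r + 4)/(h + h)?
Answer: 1795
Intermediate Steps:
q(h, r) = (4 + r)/(2*h) (q(h, r) = (4 + r)/((2*h)) = (4 + r)*(1/(2*h)) = (4 + r)/(2*h))
A = -5
p = -359 (p = -2 - 1*357 = -2 - 357 = -359)
A*p = -5*(-359) = 1795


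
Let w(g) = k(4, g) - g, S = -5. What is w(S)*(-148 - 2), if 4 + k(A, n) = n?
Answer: 600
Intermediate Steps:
k(A, n) = -4 + n
w(g) = -4 (w(g) = (-4 + g) - g = -4)
w(S)*(-148 - 2) = -4*(-148 - 2) = -4*(-150) = 600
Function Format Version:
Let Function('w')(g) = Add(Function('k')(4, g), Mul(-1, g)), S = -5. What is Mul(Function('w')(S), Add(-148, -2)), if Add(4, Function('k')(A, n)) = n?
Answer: 600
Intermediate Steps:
Function('k')(A, n) = Add(-4, n)
Function('w')(g) = -4 (Function('w')(g) = Add(Add(-4, g), Mul(-1, g)) = -4)
Mul(Function('w')(S), Add(-148, -2)) = Mul(-4, Add(-148, -2)) = Mul(-4, -150) = 600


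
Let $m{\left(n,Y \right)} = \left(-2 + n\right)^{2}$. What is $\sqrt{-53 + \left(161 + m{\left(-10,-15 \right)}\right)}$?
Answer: $6 \sqrt{7} \approx 15.875$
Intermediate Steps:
$\sqrt{-53 + \left(161 + m{\left(-10,-15 \right)}\right)} = \sqrt{-53 + \left(161 + \left(-2 - 10\right)^{2}\right)} = \sqrt{-53 + \left(161 + \left(-12\right)^{2}\right)} = \sqrt{-53 + \left(161 + 144\right)} = \sqrt{-53 + 305} = \sqrt{252} = 6 \sqrt{7}$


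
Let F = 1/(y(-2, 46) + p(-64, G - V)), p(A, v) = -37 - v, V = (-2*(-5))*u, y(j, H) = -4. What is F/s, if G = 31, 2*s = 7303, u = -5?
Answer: -1/445483 ≈ -2.2448e-6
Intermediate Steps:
s = 7303/2 (s = (½)*7303 = 7303/2 ≈ 3651.5)
V = -50 (V = -2*(-5)*(-5) = 10*(-5) = -50)
F = -1/122 (F = 1/(-4 + (-37 - (31 - 1*(-50)))) = 1/(-4 + (-37 - (31 + 50))) = 1/(-4 + (-37 - 1*81)) = 1/(-4 + (-37 - 81)) = 1/(-4 - 118) = 1/(-122) = -1/122 ≈ -0.0081967)
F/s = -1/(122*7303/2) = -1/122*2/7303 = -1/445483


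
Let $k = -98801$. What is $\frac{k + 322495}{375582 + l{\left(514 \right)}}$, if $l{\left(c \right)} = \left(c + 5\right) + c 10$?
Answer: $\frac{223694}{381241} \approx 0.58675$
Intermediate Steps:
$l{\left(c \right)} = 5 + 11 c$ ($l{\left(c \right)} = \left(5 + c\right) + 10 c = 5 + 11 c$)
$\frac{k + 322495}{375582 + l{\left(514 \right)}} = \frac{-98801 + 322495}{375582 + \left(5 + 11 \cdot 514\right)} = \frac{223694}{375582 + \left(5 + 5654\right)} = \frac{223694}{375582 + 5659} = \frac{223694}{381241}$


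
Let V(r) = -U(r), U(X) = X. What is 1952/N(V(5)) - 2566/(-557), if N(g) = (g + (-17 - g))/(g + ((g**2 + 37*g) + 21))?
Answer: 156609638/9469 ≈ 16539.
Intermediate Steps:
V(r) = -r
N(g) = -17/(21 + g**2 + 38*g) (N(g) = -17/(g + (21 + g**2 + 37*g)) = -17/(21 + g**2 + 38*g))
1952/N(V(5)) - 2566/(-557) = 1952/((-17/(21 + (-1*5)**2 + 38*(-1*5)))) - 2566/(-557) = 1952/((-17/(21 + (-5)**2 + 38*(-5)))) - 2566*(-1/557) = 1952/((-17/(21 + 25 - 190))) + 2566/557 = 1952/((-17/(-144))) + 2566/557 = 1952/((-17*(-1/144))) + 2566/557 = 1952/(17/144) + 2566/557 = 1952*(144/17) + 2566/557 = 281088/17 + 2566/557 = 156609638/9469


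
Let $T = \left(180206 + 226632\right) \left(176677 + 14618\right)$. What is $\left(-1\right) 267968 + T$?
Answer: $77825807242$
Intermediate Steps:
$T = 77826075210$ ($T = 406838 \cdot 191295 = 77826075210$)
$\left(-1\right) 267968 + T = \left(-1\right) 267968 + 77826075210 = -267968 + 77826075210 = 77825807242$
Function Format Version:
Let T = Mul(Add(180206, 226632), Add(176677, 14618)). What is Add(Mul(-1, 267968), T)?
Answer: 77825807242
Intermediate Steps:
T = 77826075210 (T = Mul(406838, 191295) = 77826075210)
Add(Mul(-1, 267968), T) = Add(Mul(-1, 267968), 77826075210) = Add(-267968, 77826075210) = 77825807242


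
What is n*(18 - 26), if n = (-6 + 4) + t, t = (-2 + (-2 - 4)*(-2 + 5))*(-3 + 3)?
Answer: 16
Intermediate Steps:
t = 0 (t = (-2 - 6*3)*0 = (-2 - 18)*0 = -20*0 = 0)
n = -2 (n = (-6 + 4) + 0 = -2 + 0 = -2)
n*(18 - 26) = -2*(18 - 26) = -2*(-8) = 16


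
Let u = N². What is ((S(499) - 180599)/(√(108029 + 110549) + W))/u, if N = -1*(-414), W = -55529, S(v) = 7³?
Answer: 2502358856/132114233368287 + 45064*√218578/132114233368287 ≈ 1.9100e-5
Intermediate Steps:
S(v) = 343
N = 414
u = 171396 (u = 414² = 171396)
((S(499) - 180599)/(√(108029 + 110549) + W))/u = ((343 - 180599)/(√(108029 + 110549) - 55529))/171396 = -180256/(√218578 - 55529)*(1/171396) = -180256/(-55529 + √218578)*(1/171396) = -45064/(42849*(-55529 + √218578))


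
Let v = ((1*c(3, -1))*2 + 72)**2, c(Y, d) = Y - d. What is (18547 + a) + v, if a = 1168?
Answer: 26115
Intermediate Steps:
v = 6400 (v = ((1*(3 - 1*(-1)))*2 + 72)**2 = ((1*(3 + 1))*2 + 72)**2 = ((1*4)*2 + 72)**2 = (4*2 + 72)**2 = (8 + 72)**2 = 80**2 = 6400)
(18547 + a) + v = (18547 + 1168) + 6400 = 19715 + 6400 = 26115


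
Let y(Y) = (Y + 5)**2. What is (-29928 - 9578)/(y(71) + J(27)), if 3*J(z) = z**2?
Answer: -39506/6019 ≈ -6.5635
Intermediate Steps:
J(z) = z**2/3
y(Y) = (5 + Y)**2
(-29928 - 9578)/(y(71) + J(27)) = (-29928 - 9578)/((5 + 71)**2 + (1/3)*27**2) = -39506/(76**2 + (1/3)*729) = -39506/(5776 + 243) = -39506/6019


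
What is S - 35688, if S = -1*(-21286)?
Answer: -14402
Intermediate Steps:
S = 21286
S - 35688 = 21286 - 35688 = -14402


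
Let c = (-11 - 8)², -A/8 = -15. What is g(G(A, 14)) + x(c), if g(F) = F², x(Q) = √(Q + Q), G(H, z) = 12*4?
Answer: 2304 + 19*√2 ≈ 2330.9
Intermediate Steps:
A = 120 (A = -8*(-15) = 120)
G(H, z) = 48
c = 361 (c = (-19)² = 361)
x(Q) = √2*√Q (x(Q) = √(2*Q) = √2*√Q)
g(G(A, 14)) + x(c) = 48² + √2*√361 = 2304 + √2*19 = 2304 + 19*√2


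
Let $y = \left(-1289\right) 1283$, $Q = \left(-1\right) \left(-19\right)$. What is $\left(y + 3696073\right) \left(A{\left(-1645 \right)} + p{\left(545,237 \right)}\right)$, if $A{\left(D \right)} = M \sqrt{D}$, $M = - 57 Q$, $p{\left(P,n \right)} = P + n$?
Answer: $1597067652 - 2211795738 i \sqrt{1645} \approx 1.5971 \cdot 10^{9} - 8.9707 \cdot 10^{10} i$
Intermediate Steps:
$Q = 19$
$M = -1083$ ($M = \left(-57\right) 19 = -1083$)
$A{\left(D \right)} = - 1083 \sqrt{D}$
$y = -1653787$
$\left(y + 3696073\right) \left(A{\left(-1645 \right)} + p{\left(545,237 \right)}\right) = \left(-1653787 + 3696073\right) \left(- 1083 \sqrt{-1645} + \left(545 + 237\right)\right) = 2042286 \left(- 1083 i \sqrt{1645} + 782\right) = 2042286 \left(782 - 1083 i \sqrt{1645}\right) = 1597067652 - 2211795738 i \sqrt{1645}$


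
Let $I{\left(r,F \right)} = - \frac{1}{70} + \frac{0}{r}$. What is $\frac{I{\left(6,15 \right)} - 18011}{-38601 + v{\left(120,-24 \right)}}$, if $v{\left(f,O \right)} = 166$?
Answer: $\frac{1260771}{2690450} \approx 0.46861$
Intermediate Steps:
$I{\left(r,F \right)} = - \frac{1}{70}$ ($I{\left(r,F \right)} = \left(-1\right) \frac{1}{70} + 0 = - \frac{1}{70} + 0 = - \frac{1}{70}$)
$\frac{I{\left(6,15 \right)} - 18011}{-38601 + v{\left(120,-24 \right)}} = \frac{- \frac{1}{70} - 18011}{-38601 + 166} = - \frac{1260771}{70 \left(-38435\right)} = \left(- \frac{1260771}{70}\right) \left(- \frac{1}{38435}\right) = \frac{1260771}{2690450}$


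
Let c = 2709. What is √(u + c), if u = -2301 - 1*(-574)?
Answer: √982 ≈ 31.337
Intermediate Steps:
u = -1727 (u = -2301 + 574 = -1727)
√(u + c) = √(-1727 + 2709) = √982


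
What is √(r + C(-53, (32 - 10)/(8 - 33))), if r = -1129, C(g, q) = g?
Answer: I*√1182 ≈ 34.38*I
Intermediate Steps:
√(r + C(-53, (32 - 10)/(8 - 33))) = √(-1129 - 53) = √(-1182) = I*√1182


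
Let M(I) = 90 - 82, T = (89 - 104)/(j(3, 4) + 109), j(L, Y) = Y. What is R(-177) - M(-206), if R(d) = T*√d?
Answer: -8 - 15*I*√177/113 ≈ -8.0 - 1.766*I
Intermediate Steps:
T = -15/113 (T = (89 - 104)/(4 + 109) = -15/113 ≈ -0.13274)
M(I) = 8
R(d) = -15*√d/113
R(-177) - M(-206) = -15*I*√177/113 - 1*8 = -15*I*√177/113 - 8 = -8 - 15*I*√177/113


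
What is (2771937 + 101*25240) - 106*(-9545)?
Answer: 6332947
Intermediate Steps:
(2771937 + 101*25240) - 106*(-9545) = (2771937 + 2549240) + 1011770 = 5321177 + 1011770 = 6332947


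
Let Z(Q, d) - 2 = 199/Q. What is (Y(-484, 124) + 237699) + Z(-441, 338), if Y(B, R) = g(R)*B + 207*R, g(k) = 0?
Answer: 116145530/441 ≈ 2.6337e+5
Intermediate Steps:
Y(B, R) = 207*R (Y(B, R) = 0*B + 207*R = 0 + 207*R = 207*R)
Z(Q, d) = 2 + 199/Q
(Y(-484, 124) + 237699) + Z(-441, 338) = (207*124 + 237699) + (2 + 199/(-441)) = (25668 + 237699) + (2 + 199*(-1/441)) = 263367 + (2 - 199/441) = 263367 + 683/441 = 116145530/441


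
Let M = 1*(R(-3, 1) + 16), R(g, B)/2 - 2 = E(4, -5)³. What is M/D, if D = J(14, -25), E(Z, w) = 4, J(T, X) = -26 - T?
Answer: -37/10 ≈ -3.7000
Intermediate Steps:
R(g, B) = 132 (R(g, B) = 4 + 2*4³ = 4 + 2*64 = 4 + 128 = 132)
D = -40 (D = -26 - 1*14 = -26 - 14 = -40)
M = 148 (M = 1*(132 + 16) = 1*148 = 148)
M/D = 148/(-40) = 148*(-1/40) = -37/10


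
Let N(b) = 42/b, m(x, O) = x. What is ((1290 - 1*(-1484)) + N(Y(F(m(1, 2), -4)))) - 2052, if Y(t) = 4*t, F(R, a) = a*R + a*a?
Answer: 5783/8 ≈ 722.88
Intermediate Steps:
F(R, a) = a**2 + R*a (F(R, a) = R*a + a**2 = a**2 + R*a)
((1290 - 1*(-1484)) + N(Y(F(m(1, 2), -4)))) - 2052 = ((1290 - 1*(-1484)) + 42/((4*(-4*(1 - 4))))) - 2052 = ((1290 + 1484) + 42/((4*(-4*(-3))))) - 2052 = (2774 + 42/((4*12))) - 2052 = (2774 + 42/48) - 2052 = (2774 + 42*(1/48)) - 2052 = (2774 + 7/8) - 2052 = 22199/8 - 2052 = 5783/8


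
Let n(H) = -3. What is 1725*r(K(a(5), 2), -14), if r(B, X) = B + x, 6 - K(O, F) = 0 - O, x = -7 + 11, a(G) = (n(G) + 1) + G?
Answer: 22425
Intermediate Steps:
a(G) = -2 + G (a(G) = (-3 + 1) + G = -2 + G)
x = 4
K(O, F) = 6 + O (K(O, F) = 6 - (0 - O) = 6 - (-1)*O = 6 + O)
r(B, X) = 4 + B (r(B, X) = B + 4 = 4 + B)
1725*r(K(a(5), 2), -14) = 1725*(4 + (6 + (-2 + 5))) = 1725*(4 + (6 + 3)) = 1725*(4 + 9) = 1725*13 = 22425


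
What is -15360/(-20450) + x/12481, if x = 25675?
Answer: 71676191/25523645 ≈ 2.8082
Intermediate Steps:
-15360/(-20450) + x/12481 = -15360/(-20450) + 25675/12481 = -15360*(-1/20450) + 25675*(1/12481) = 1536/2045 + 25675/12481 = 71676191/25523645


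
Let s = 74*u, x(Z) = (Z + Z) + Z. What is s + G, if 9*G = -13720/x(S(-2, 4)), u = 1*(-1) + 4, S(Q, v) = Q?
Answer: 12854/27 ≈ 476.07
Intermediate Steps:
u = 3 (u = -1 + 4 = 3)
x(Z) = 3*Z (x(Z) = 2*Z + Z = 3*Z)
s = 222 (s = 74*3 = 222)
G = 6860/27 (G = (-13720/(3*(-2)))/9 = (-13720/(-6))/9 = (-13720*(-⅙))/9 = (⅑)*(6860/3) = 6860/27 ≈ 254.07)
s + G = 222 + 6860/27 = 12854/27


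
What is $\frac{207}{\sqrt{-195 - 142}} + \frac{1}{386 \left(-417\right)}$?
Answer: $- \frac{1}{160962} - \frac{207 i \sqrt{337}}{337} \approx -6.2126 \cdot 10^{-6} - 11.276 i$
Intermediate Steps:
$\frac{207}{\sqrt{-195 - 142}} + \frac{1}{386 \left(-417\right)} = \frac{207}{\sqrt{-337}} + \frac{1}{386} \left(- \frac{1}{417}\right) = \frac{207}{i \sqrt{337}} - \frac{1}{160962} = 207 \left(- \frac{i \sqrt{337}}{337}\right) - \frac{1}{160962} = - \frac{207 i \sqrt{337}}{337} - \frac{1}{160962} = - \frac{1}{160962} - \frac{207 i \sqrt{337}}{337}$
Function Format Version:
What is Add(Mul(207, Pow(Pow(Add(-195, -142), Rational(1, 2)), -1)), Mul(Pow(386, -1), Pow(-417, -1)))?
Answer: Add(Rational(-1, 160962), Mul(Rational(-207, 337), I, Pow(337, Rational(1, 2)))) ≈ Add(-6.2126e-6, Mul(-11.276, I))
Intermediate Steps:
Add(Mul(207, Pow(Pow(Add(-195, -142), Rational(1, 2)), -1)), Mul(Pow(386, -1), Pow(-417, -1))) = Add(Mul(207, Pow(Pow(-337, Rational(1, 2)), -1)), Mul(Rational(1, 386), Rational(-1, 417))) = Add(Mul(207, Pow(Mul(I, Pow(337, Rational(1, 2))), -1)), Rational(-1, 160962)) = Add(Mul(207, Mul(Rational(-1, 337), I, Pow(337, Rational(1, 2)))), Rational(-1, 160962)) = Add(Mul(Rational(-207, 337), I, Pow(337, Rational(1, 2))), Rational(-1, 160962)) = Add(Rational(-1, 160962), Mul(Rational(-207, 337), I, Pow(337, Rational(1, 2))))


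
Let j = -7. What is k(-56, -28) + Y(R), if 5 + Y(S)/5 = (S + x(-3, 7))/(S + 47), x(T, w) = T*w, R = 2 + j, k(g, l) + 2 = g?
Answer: -1808/21 ≈ -86.095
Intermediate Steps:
k(g, l) = -2 + g
R = -5 (R = 2 - 7 = -5)
Y(S) = -25 + 5*(-21 + S)/(47 + S) (Y(S) = -25 + 5*((S - 3*7)/(S + 47)) = -25 + 5*((S - 21)/(47 + S)) = -25 + 5*((-21 + S)/(47 + S)) = -25 + 5*(-21 + S)/(47 + S))
k(-56, -28) + Y(R) = (-2 - 56) + 20*(-64 - 1*(-5))/(47 - 5) = -58 + 20*(-64 + 5)/42 = -58 + 20*(1/42)*(-59) = -58 - 590/21 = -1808/21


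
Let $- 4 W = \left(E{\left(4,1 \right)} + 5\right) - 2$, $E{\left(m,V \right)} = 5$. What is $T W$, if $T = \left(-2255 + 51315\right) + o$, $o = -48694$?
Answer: $-732$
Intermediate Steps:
$T = 366$ ($T = \left(-2255 + 51315\right) - 48694 = 49060 - 48694 = 366$)
$W = -2$ ($W = - \frac{\left(5 + 5\right) - 2}{4} = - \frac{10 - 2}{4} = \left(- \frac{1}{4}\right) 8 = -2$)
$T W = 366 \left(-2\right) = -732$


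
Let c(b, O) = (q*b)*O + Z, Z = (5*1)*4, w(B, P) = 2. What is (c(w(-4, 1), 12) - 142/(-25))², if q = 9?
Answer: 36505764/625 ≈ 58409.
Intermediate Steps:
Z = 20 (Z = 5*4 = 20)
c(b, O) = 20 + 9*O*b (c(b, O) = (9*b)*O + 20 = 9*O*b + 20 = 20 + 9*O*b)
(c(w(-4, 1), 12) - 142/(-25))² = ((20 + 9*12*2) - 142/(-25))² = ((20 + 216) - 142*(-1/25))² = (236 + 142/25)² = (6042/25)² = 36505764/625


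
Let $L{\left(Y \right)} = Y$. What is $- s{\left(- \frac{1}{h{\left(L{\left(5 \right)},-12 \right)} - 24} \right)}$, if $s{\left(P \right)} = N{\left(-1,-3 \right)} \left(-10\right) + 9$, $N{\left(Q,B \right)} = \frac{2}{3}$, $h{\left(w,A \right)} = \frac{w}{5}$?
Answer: $- \frac{7}{3} \approx -2.3333$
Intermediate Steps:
$h{\left(w,A \right)} = \frac{w}{5}$ ($h{\left(w,A \right)} = w \frac{1}{5} = \frac{w}{5}$)
$N{\left(Q,B \right)} = \frac{2}{3}$ ($N{\left(Q,B \right)} = 2 \cdot \frac{1}{3} = \frac{2}{3}$)
$s{\left(P \right)} = \frac{7}{3}$ ($s{\left(P \right)} = \frac{2}{3} \left(-10\right) + 9 = - \frac{20}{3} + 9 = \frac{7}{3}$)
$- s{\left(- \frac{1}{h{\left(L{\left(5 \right)},-12 \right)} - 24} \right)} = \left(-1\right) \frac{7}{3} = - \frac{7}{3}$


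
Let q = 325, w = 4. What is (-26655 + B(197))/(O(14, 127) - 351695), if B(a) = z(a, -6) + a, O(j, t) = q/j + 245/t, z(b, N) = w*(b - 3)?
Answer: 45662596/625269005 ≈ 0.073029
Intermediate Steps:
z(b, N) = -12 + 4*b (z(b, N) = 4*(b - 3) = 4*(-3 + b) = -12 + 4*b)
O(j, t) = 245/t + 325/j (O(j, t) = 325/j + 245/t = 245/t + 325/j)
B(a) = -12 + 5*a (B(a) = (-12 + 4*a) + a = -12 + 5*a)
(-26655 + B(197))/(O(14, 127) - 351695) = (-26655 + (-12 + 5*197))/((245/127 + 325/14) - 351695) = (-26655 + (-12 + 985))/((245*(1/127) + 325*(1/14)) - 351695) = (-26655 + 973)/((245/127 + 325/14) - 351695) = -25682/(44705/1778 - 351695) = -25682/(-625269005/1778) = -25682*(-1778/625269005) = 45662596/625269005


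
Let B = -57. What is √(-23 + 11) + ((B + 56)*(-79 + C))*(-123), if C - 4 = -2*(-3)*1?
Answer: -8487 + 2*I*√3 ≈ -8487.0 + 3.4641*I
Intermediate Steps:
C = 10 (C = 4 - 2*(-3)*1 = 4 + 6*1 = 4 + 6 = 10)
√(-23 + 11) + ((B + 56)*(-79 + C))*(-123) = √(-23 + 11) + ((-57 + 56)*(-79 + 10))*(-123) = √(-12) - 1*(-69)*(-123) = 2*I*√3 + 69*(-123) = 2*I*√3 - 8487 = -8487 + 2*I*√3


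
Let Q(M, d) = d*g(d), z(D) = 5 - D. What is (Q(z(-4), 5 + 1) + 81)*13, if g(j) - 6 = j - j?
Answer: 1521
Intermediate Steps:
g(j) = 6 (g(j) = 6 + (j - j) = 6 + 0 = 6)
Q(M, d) = 6*d (Q(M, d) = d*6 = 6*d)
(Q(z(-4), 5 + 1) + 81)*13 = (6*(5 + 1) + 81)*13 = (6*6 + 81)*13 = (36 + 81)*13 = 117*13 = 1521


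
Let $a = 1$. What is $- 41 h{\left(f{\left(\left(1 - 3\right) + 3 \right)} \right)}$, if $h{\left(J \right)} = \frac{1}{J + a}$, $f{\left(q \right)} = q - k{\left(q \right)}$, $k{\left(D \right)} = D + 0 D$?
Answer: $-41$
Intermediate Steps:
$k{\left(D \right)} = D$ ($k{\left(D \right)} = D + 0 = D$)
$f{\left(q \right)} = 0$ ($f{\left(q \right)} = q - q = 0$)
$h{\left(J \right)} = \frac{1}{1 + J}$ ($h{\left(J \right)} = \frac{1}{J + 1} = \frac{1}{1 + J}$)
$- 41 h{\left(f{\left(\left(1 - 3\right) + 3 \right)} \right)} = - \frac{41}{1 + 0} = - \frac{41}{1} = \left(-41\right) 1 = -41$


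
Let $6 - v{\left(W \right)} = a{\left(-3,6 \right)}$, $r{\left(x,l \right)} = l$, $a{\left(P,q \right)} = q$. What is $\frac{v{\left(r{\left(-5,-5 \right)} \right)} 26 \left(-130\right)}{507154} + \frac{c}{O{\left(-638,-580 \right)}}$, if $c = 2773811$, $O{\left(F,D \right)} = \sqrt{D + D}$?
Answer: $- \frac{2773811 i \sqrt{290}}{580} \approx - 81442.0 i$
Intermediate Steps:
$O{\left(F,D \right)} = \sqrt{2} \sqrt{D}$ ($O{\left(F,D \right)} = \sqrt{2 D} = \sqrt{2} \sqrt{D}$)
$v{\left(W \right)} = 0$ ($v{\left(W \right)} = 6 - 6 = 0$)
$\frac{v{\left(r{\left(-5,-5 \right)} \right)} 26 \left(-130\right)}{507154} + \frac{c}{O{\left(-638,-580 \right)}} = \frac{0 \cdot 26 \left(-130\right)}{507154} + \frac{2773811}{\sqrt{2} \sqrt{-580}} = 0 \left(-130\right) \frac{1}{507154} + \frac{2773811}{\sqrt{2} \cdot 2 i \sqrt{145}} = 0 \cdot \frac{1}{507154} + \frac{2773811}{2 i \sqrt{290}} = 0 + 2773811 \left(- \frac{i \sqrt{290}}{580}\right) = 0 - \frac{2773811 i \sqrt{290}}{580} = - \frac{2773811 i \sqrt{290}}{580}$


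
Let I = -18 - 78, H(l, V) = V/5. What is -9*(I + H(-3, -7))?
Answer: 4383/5 ≈ 876.60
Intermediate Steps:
H(l, V) = V/5 (H(l, V) = V*(⅕) = V/5)
I = -96
-9*(I + H(-3, -7)) = -9*(-96 + (⅕)*(-7)) = -9*(-96 - 7/5) = -9*(-487/5) = 4383/5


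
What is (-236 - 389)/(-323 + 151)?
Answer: 625/172 ≈ 3.6337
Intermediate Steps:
(-236 - 389)/(-323 + 151) = -625/(-172) = -625*(-1/172) = 625/172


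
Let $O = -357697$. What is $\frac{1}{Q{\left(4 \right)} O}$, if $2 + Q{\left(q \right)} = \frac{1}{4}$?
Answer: $\frac{4}{2503879} \approx 1.5975 \cdot 10^{-6}$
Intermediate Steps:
$Q{\left(q \right)} = - \frac{7}{4}$ ($Q{\left(q \right)} = -2 + \frac{1}{4} = - \frac{7}{4}$)
$\frac{1}{Q{\left(4 \right)} O} = \frac{1}{\left(- \frac{7}{4}\right) \left(-357697\right)} = \frac{1}{\frac{2503879}{4}} = \frac{4}{2503879}$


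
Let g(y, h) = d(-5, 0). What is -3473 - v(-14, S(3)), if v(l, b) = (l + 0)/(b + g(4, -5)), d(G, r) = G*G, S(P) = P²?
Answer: -59034/17 ≈ -3472.6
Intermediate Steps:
d(G, r) = G²
g(y, h) = 25 (g(y, h) = (-5)² = 25)
v(l, b) = l/(25 + b) (v(l, b) = (l + 0)/(b + 25) = l/(25 + b))
-3473 - v(-14, S(3)) = -3473 - (-14)/(25 + 3²) = -3473 - (-14)/(25 + 9) = -3473 - (-14)/34 = -3473 - 1*(-7/17) = -3473 + 7/17 = -59034/17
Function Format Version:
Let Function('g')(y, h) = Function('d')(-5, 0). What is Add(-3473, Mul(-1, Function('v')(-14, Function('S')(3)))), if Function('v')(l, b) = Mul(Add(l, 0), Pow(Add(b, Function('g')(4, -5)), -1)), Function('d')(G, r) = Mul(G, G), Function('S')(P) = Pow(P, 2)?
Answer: Rational(-59034, 17) ≈ -3472.6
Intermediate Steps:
Function('d')(G, r) = Pow(G, 2)
Function('g')(y, h) = 25 (Function('g')(y, h) = Pow(-5, 2) = 25)
Function('v')(l, b) = Mul(l, Pow(Add(25, b), -1)) (Function('v')(l, b) = Mul(Add(l, 0), Pow(Add(b, 25), -1)) = Mul(l, Pow(Add(25, b), -1)))
Add(-3473, Mul(-1, Function('v')(-14, Function('S')(3)))) = Add(-3473, Mul(-1, Mul(-14, Pow(Add(25, Pow(3, 2)), -1)))) = Add(-3473, Mul(-1, Mul(-14, Pow(Add(25, 9), -1)))) = Add(-3473, Mul(-1, Mul(-14, Pow(34, -1)))) = Add(-3473, Mul(-1, Mul(-14, Rational(1, 34)))) = Add(-3473, Mul(-1, Rational(-7, 17))) = Add(-3473, Rational(7, 17)) = Rational(-59034, 17)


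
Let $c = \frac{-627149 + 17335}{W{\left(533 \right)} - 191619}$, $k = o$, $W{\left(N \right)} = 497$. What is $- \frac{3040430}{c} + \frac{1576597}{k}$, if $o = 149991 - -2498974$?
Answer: $- \frac{69967919216746861}{73426179205} \approx -9.529 \cdot 10^{5}$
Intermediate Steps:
$o = 2648965$ ($o = 149991 + 2498974 = 2648965$)
$k = 2648965$
$c = \frac{304907}{95561}$ ($c = \frac{-627149 + 17335}{497 - 191619} = - \frac{609814}{-191122} = \left(-609814\right) \left(- \frac{1}{191122}\right) = \frac{304907}{95561} \approx 3.1907$)
$- \frac{3040430}{c} + \frac{1576597}{k} = - \frac{3040430}{\frac{304907}{95561}} + \frac{1576597}{2648965} = \left(-3040430\right) \frac{95561}{304907} + 1576597 \cdot \frac{1}{2648965} = - \frac{290546531230}{304907} + \frac{143327}{240815} = - \frac{69967919216746861}{73426179205}$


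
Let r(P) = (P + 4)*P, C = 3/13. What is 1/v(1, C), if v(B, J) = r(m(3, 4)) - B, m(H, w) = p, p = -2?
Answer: -⅕ ≈ -0.20000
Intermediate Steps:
m(H, w) = -2
C = 3/13 (C = 3*(1/13) = 3/13 ≈ 0.23077)
r(P) = P*(4 + P) (r(P) = (4 + P)*P = P*(4 + P))
v(B, J) = -4 - B (v(B, J) = -2*(4 - 2) - B = -2*2 - B = -4 - B)
1/v(1, C) = 1/(-4 - 1*1) = 1/(-4 - 1) = 1/(-5) = -⅕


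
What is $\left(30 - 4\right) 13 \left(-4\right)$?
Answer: $-1352$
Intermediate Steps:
$\left(30 - 4\right) 13 \left(-4\right) = 26 \cdot 13 \left(-4\right) = 338 \left(-4\right) = -1352$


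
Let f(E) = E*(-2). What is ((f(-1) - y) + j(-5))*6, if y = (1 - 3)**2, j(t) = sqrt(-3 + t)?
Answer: -12 + 12*I*sqrt(2) ≈ -12.0 + 16.971*I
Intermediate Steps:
f(E) = -2*E
y = 4 (y = (-2)**2 = 4)
((f(-1) - y) + j(-5))*6 = ((-2*(-1) - 1*4) + sqrt(-3 - 5))*6 = ((2 - 4) + sqrt(-8))*6 = (-2 + 2*I*sqrt(2))*6 = -12 + 12*I*sqrt(2)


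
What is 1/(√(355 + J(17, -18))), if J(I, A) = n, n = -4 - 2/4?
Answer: √1402/701 ≈ 0.053414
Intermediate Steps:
n = -9/2 (n = -4 - 2/4 = -4 - 1*½ = -4 - ½ = -9/2 ≈ -4.5000)
J(I, A) = -9/2
1/(√(355 + J(17, -18))) = 1/(√(355 - 9/2)) = 1/(√(701/2)) = 1/(√1402/2) = √1402/701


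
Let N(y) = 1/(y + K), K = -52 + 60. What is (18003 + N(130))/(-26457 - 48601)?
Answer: -2484415/10358004 ≈ -0.23985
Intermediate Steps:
K = 8
N(y) = 1/(8 + y) (N(y) = 1/(y + 8) = 1/(8 + y))
(18003 + N(130))/(-26457 - 48601) = (18003 + 1/(8 + 130))/(-26457 - 48601) = (18003 + 1/138)/(-75058) = (18003 + 1/138)*(-1/75058) = (2484415/138)*(-1/75058) = -2484415/10358004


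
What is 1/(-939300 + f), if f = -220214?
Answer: -1/1159514 ≈ -8.6243e-7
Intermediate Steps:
1/(-939300 + f) = 1/(-939300 - 220214) = 1/(-1159514) = -1/1159514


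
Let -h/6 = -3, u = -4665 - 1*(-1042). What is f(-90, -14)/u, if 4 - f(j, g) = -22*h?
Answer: -400/3623 ≈ -0.11041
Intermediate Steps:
u = -3623 (u = -4665 + 1042 = -3623)
h = 18 (h = -6*(-3) = 18)
f(j, g) = 400 (f(j, g) = 4 - (-22)*18 = 4 - 1*(-396) = 4 + 396 = 400)
f(-90, -14)/u = 400/(-3623) = 400*(-1/3623) = -400/3623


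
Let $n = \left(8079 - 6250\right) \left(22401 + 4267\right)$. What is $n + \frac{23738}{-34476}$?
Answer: $\frac{64676672759}{1326} \approx 4.8776 \cdot 10^{7}$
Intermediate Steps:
$n = 48775772$ ($n = 1829 \cdot 26668 = 48775772$)
$n + \frac{23738}{-34476} = 48775772 + \frac{23738}{-34476} = 48775772 + 23738 \left(- \frac{1}{34476}\right) = 48775772 - \frac{913}{1326} = \frac{64676672759}{1326}$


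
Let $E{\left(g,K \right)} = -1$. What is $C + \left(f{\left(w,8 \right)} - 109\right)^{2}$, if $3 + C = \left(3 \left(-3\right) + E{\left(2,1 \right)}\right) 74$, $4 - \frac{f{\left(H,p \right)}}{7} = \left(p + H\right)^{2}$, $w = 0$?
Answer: $279098$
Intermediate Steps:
$f{\left(H,p \right)} = 28 - 7 \left(H + p\right)^{2}$ ($f{\left(H,p \right)} = 28 - 7 \left(p + H\right)^{2} = 28 - 7 \left(H + p\right)^{2}$)
$C = -743$ ($C = -3 + \left(3 \left(-3\right) - 1\right) 74 = -3 + \left(-9 - 1\right) 74 = -3 - 740 = -743$)
$C + \left(f{\left(w,8 \right)} - 109\right)^{2} = -743 + \left(\left(28 - 7 \left(0 + 8\right)^{2}\right) - 109\right)^{2} = -743 + \left(\left(28 - 7 \cdot 8^{2}\right) - 109\right)^{2} = -743 + \left(\left(28 - 448\right) - 109\right)^{2} = -743 + \left(-420 - 109\right)^{2} = -743 + \left(-529\right)^{2} = -743 + 279841 = 279098$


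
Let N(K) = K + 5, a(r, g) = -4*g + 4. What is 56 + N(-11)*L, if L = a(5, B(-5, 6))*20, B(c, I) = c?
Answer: -2824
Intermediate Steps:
a(r, g) = 4 - 4*g
L = 480 (L = (4 - 4*(-5))*20 = (4 + 20)*20 = 24*20 = 480)
N(K) = 5 + K
56 + N(-11)*L = 56 + (5 - 11)*480 = 56 - 6*480 = 56 - 2880 = -2824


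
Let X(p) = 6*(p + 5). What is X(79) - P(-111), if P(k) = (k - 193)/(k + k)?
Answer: 55792/111 ≈ 502.63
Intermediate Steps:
X(p) = 30 + 6*p (X(p) = 6*(5 + p) = 30 + 6*p)
P(k) = (-193 + k)/(2*k) (P(k) = (-193 + k)/((2*k)) = (-193 + k)*(1/(2*k)) = (-193 + k)/(2*k))
X(79) - P(-111) = (30 + 6*79) - (-193 - 111)/(2*(-111)) = (30 + 474) - (-1)*(-304)/(2*111) = 504 - 1*152/111 = 504 - 152/111 = 55792/111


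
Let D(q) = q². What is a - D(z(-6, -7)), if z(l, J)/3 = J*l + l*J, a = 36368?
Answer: -27136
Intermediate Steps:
z(l, J) = 6*J*l (z(l, J) = 3*(J*l + l*J) = 3*(J*l + J*l) = 3*(2*J*l) = 6*J*l)
a - D(z(-6, -7)) = 36368 - (6*(-7)*(-6))² = 36368 - 1*252² = 36368 - 1*63504 = 36368 - 63504 = -27136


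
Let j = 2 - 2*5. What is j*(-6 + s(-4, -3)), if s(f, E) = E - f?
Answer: 40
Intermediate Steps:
j = -8 (j = 2 - 10 = -8)
j*(-6 + s(-4, -3)) = -8*(-6 + (-3 - 1*(-4))) = -8*(-6 + (-3 + 4)) = -8*(-6 + 1) = -8*(-5) = 40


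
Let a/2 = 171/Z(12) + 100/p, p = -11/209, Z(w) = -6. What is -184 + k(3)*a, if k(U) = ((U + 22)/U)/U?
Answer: -98081/9 ≈ -10898.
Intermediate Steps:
p = -1/19 (p = -11*1/209 = -1/19 ≈ -0.052632)
a = -3857 (a = 2*(171/(-6) + 100/(-1/19)) = 2*(171*(-⅙) + 100*(-19)) = 2*(-57/2 - 1900) = 2*(-3857/2) = -3857)
k(U) = (22 + U)/U² (k(U) = ((22 + U)/U)/U = (22 + U)/U²)
-184 + k(3)*a = -184 + ((22 + 3)/3²)*(-3857) = -184 + ((⅑)*25)*(-3857) = -184 + (25/9)*(-3857) = -184 - 96425/9 = -98081/9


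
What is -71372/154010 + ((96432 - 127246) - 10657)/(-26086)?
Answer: 2262569359/2008752430 ≈ 1.1264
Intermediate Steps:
-71372/154010 + ((96432 - 127246) - 10657)/(-26086) = -71372*1/154010 + (-30814 - 10657)*(-1/26086) = -35686/77005 - 41471*(-1/26086) = -35686/77005 + 41471/26086 = 2262569359/2008752430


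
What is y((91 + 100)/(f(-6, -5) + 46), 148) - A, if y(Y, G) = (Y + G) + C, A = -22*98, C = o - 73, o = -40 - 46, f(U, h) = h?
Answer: 88136/41 ≈ 2149.7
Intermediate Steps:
o = -86
C = -159 (C = -86 - 73 = -159)
A = -2156
y(Y, G) = -159 + G + Y (y(Y, G) = (Y + G) - 159 = (G + Y) - 159 = -159 + G + Y)
y((91 + 100)/(f(-6, -5) + 46), 148) - A = (-159 + 148 + (91 + 100)/(-5 + 46)) - 1*(-2156) = (-159 + 148 + 191/41) + 2156 = -260/41 + 2156 = 88136/41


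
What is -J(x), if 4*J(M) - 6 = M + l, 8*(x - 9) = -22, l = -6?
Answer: -25/16 ≈ -1.5625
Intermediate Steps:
x = 25/4 (x = 9 + (1/8)*(-22) = 9 - 11/4 = 25/4 ≈ 6.2500)
J(M) = M/4 (J(M) = 3/2 + (M - 6)/4 = 3/2 + (-6 + M)/4 = 3/2 + (-3/2 + M/4) = M/4)
-J(x) = -25/(4*4) = -1*25/16 = -25/16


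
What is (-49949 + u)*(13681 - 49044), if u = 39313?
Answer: 376120868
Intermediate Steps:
(-49949 + u)*(13681 - 49044) = (-49949 + 39313)*(13681 - 49044) = -10636*(-35363) = 376120868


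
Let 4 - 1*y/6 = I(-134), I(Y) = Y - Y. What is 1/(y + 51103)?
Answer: 1/51127 ≈ 1.9559e-5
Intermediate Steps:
I(Y) = 0
y = 24 (y = 24 - 6*0 = 24 + 0 = 24)
1/(y + 51103) = 1/(24 + 51103) = 1/51127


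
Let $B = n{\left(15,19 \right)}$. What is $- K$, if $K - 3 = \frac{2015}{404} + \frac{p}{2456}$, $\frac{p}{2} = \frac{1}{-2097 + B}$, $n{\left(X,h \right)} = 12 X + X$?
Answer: $- \frac{1884290377}{235901256} \approx -7.9876$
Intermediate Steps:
$n{\left(X,h \right)} = 13 X$
$B = 195$ ($B = 13 \cdot 15 = 195$)
$p = - \frac{1}{951}$ ($p = \frac{2}{-2097 + 195} = \frac{2}{-1902} = 2 \left(- \frac{1}{1902}\right) = - \frac{1}{951} \approx -0.0010515$)
$K = \frac{1884290377}{235901256}$ ($K = 3 + \left(\frac{2015}{404} - \frac{1}{951 \cdot 2456}\right) = 3 + \left(2015 \cdot \frac{1}{404} - \frac{1}{2335656}\right) = 3 + \left(\frac{2015}{404} - \frac{1}{2335656}\right) = 3 + \frac{1176586609}{235901256} = \frac{1884290377}{235901256} \approx 7.9876$)
$- K = \left(-1\right) \frac{1884290377}{235901256} = - \frac{1884290377}{235901256}$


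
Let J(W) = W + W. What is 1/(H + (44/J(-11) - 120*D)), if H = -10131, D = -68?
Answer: -1/1973 ≈ -0.00050684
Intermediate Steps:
J(W) = 2*W
1/(H + (44/J(-11) - 120*D)) = 1/(-10131 + (44/((2*(-11))) - 120*(-68))) = 1/(-10131 + (44/(-22) + 8160)) = 1/(-10131 + (44*(-1/22) + 8160)) = 1/(-10131 + (-2 + 8160)) = 1/(-10131 + 8158) = 1/(-1973) = -1/1973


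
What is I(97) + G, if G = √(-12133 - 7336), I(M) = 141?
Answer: 141 + I*√19469 ≈ 141.0 + 139.53*I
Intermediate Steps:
G = I*√19469 (G = √(-19469) = I*√19469 ≈ 139.53*I)
I(97) + G = 141 + I*√19469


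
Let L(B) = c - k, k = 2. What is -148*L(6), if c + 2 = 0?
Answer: 592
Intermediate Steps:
c = -2 (c = -2 + 0 = -2)
L(B) = -4 (L(B) = -2 - 1*2 = -2 - 2 = -4)
-148*L(6) = -148*(-4) = 592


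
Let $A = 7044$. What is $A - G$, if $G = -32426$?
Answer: $39470$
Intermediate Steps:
$A - G = 7044 - -32426 = 7044 + 32426 = 39470$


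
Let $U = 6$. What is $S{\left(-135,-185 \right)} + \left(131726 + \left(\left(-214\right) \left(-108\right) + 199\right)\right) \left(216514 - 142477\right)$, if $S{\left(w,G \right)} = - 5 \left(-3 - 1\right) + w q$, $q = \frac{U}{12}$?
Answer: $\frac{22956948643}{2} \approx 1.1478 \cdot 10^{10}$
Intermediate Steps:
$q = \frac{1}{2}$ ($q = \frac{6}{12} = 6 \cdot \frac{1}{12} = \frac{1}{2} \approx 0.5$)
$S{\left(w,G \right)} = 20 + \frac{w}{2}$ ($S{\left(w,G \right)} = - 5 \left(-3 - 1\right) + w \frac{1}{2} = \left(-5\right) \left(-4\right) + \frac{w}{2} = 20 + \frac{w}{2}$)
$S{\left(-135,-185 \right)} + \left(131726 + \left(\left(-214\right) \left(-108\right) + 199\right)\right) \left(216514 - 142477\right) = \left(20 + \frac{1}{2} \left(-135\right)\right) + \left(131726 + \left(\left(-214\right) \left(-108\right) + 199\right)\right) \left(216514 - 142477\right) = \left(20 - \frac{135}{2}\right) + \left(131726 + \left(23112 + 199\right)\right) 74037 = - \frac{95}{2} + \left(131726 + 23311\right) 74037 = - \frac{95}{2} + 155037 \cdot 74037 = - \frac{95}{2} + 11478474369 = \frac{22956948643}{2}$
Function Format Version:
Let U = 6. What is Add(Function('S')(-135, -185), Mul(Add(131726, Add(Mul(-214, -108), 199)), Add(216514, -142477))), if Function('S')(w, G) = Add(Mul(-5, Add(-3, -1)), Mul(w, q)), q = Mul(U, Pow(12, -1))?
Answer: Rational(22956948643, 2) ≈ 1.1478e+10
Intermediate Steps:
q = Rational(1, 2) (q = Mul(6, Pow(12, -1)) = Mul(6, Rational(1, 12)) = Rational(1, 2) ≈ 0.50000)
Function('S')(w, G) = Add(20, Mul(Rational(1, 2), w)) (Function('S')(w, G) = Add(Mul(-5, Add(-3, -1)), Mul(w, Rational(1, 2))) = Add(Mul(-5, -4), Mul(Rational(1, 2), w)) = Add(20, Mul(Rational(1, 2), w)))
Add(Function('S')(-135, -185), Mul(Add(131726, Add(Mul(-214, -108), 199)), Add(216514, -142477))) = Add(Add(20, Mul(Rational(1, 2), -135)), Mul(Add(131726, Add(Mul(-214, -108), 199)), Add(216514, -142477))) = Add(Add(20, Rational(-135, 2)), Mul(Add(131726, Add(23112, 199)), 74037)) = Add(Rational(-95, 2), Mul(Add(131726, 23311), 74037)) = Add(Rational(-95, 2), Mul(155037, 74037)) = Add(Rational(-95, 2), 11478474369) = Rational(22956948643, 2)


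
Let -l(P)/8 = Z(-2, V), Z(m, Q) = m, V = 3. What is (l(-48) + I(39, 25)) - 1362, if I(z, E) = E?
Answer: -1321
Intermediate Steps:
l(P) = 16 (l(P) = -8*(-2) = 16)
(l(-48) + I(39, 25)) - 1362 = (16 + 25) - 1362 = 41 - 1362 = -1321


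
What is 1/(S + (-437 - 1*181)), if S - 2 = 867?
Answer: 1/251 ≈ 0.0039841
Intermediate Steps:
S = 869 (S = 2 + 867 = 869)
1/(S + (-437 - 1*181)) = 1/(869 + (-437 - 1*181)) = 1/(869 + (-437 - 181)) = 1/(869 - 618) = 1/251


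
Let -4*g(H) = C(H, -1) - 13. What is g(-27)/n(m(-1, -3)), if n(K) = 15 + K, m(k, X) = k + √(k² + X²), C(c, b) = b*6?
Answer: 133/372 - 19*√10/744 ≈ 0.27677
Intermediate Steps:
C(c, b) = 6*b
m(k, X) = k + √(X² + k²)
g(H) = 19/4 (g(H) = -(6*(-1) - 13)/4 = -(-6 - 13)/4 = -¼*(-19) = 19/4)
g(-27)/n(m(-1, -3)) = 19/(4*(15 + (-1 + √((-3)² + (-1)²)))) = 19/(4*(15 + (-1 + √(9 + 1)))) = 19/(4*(15 + (-1 + √10))) = 19/(4*(14 + √10))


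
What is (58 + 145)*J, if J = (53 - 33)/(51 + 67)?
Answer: 2030/59 ≈ 34.407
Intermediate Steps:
J = 10/59 (J = 20/118 = 20*(1/118) = 10/59 ≈ 0.16949)
(58 + 145)*J = (58 + 145)*(10/59) = 203*(10/59) = 2030/59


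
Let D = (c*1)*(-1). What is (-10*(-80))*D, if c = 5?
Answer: -4000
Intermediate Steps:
D = -5 (D = (5*1)*(-1) = 5*(-1) = -5)
(-10*(-80))*D = -10*(-80)*(-5) = 800*(-5) = -4000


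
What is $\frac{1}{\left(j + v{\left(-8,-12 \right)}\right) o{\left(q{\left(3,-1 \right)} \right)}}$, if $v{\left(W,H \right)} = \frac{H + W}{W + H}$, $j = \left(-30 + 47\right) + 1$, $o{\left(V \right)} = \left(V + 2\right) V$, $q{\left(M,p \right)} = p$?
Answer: $- \frac{1}{19} \approx -0.052632$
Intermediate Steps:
$o{\left(V \right)} = V \left(2 + V\right)$ ($o{\left(V \right)} = \left(2 + V\right) V = V \left(2 + V\right)$)
$j = 18$ ($j = 17 + 1 = 18$)
$v{\left(W,H \right)} = 1$ ($v{\left(W,H \right)} = \frac{H + W}{H + W} = 1$)
$\frac{1}{\left(j + v{\left(-8,-12 \right)}\right) o{\left(q{\left(3,-1 \right)} \right)}} = \frac{1}{\left(18 + 1\right) \left(- (2 - 1)\right)} = \frac{1}{19 \left(\left(-1\right) 1\right)} = \frac{1}{19 \left(-1\right)} = \frac{1}{-19} = - \frac{1}{19}$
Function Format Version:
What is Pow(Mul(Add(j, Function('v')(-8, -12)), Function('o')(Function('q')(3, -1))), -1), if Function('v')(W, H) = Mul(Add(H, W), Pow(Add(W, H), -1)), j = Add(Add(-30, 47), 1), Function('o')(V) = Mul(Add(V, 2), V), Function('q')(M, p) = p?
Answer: Rational(-1, 19) ≈ -0.052632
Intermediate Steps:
Function('o')(V) = Mul(V, Add(2, V)) (Function('o')(V) = Mul(Add(2, V), V) = Mul(V, Add(2, V)))
j = 18 (j = Add(17, 1) = 18)
Function('v')(W, H) = 1 (Function('v')(W, H) = Mul(Add(H, W), Pow(Add(H, W), -1)) = 1)
Pow(Mul(Add(j, Function('v')(-8, -12)), Function('o')(Function('q')(3, -1))), -1) = Pow(Mul(Add(18, 1), Mul(-1, Add(2, -1))), -1) = Pow(Mul(19, Mul(-1, 1)), -1) = Pow(Mul(19, -1), -1) = Pow(-19, -1) = Rational(-1, 19)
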